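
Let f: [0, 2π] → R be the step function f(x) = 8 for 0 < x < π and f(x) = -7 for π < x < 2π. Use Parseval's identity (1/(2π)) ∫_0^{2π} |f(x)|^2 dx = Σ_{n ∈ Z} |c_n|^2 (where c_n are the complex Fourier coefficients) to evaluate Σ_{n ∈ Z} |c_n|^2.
Σ |c_n|^2 = 113/2

Parseval equates the L^2 energy of f (normalised by 1/(2π)) with the ℓ^2 sum of its Fourier coefficients: (1/(2π)) ∫_0^{2π} |f|^2 = Σ |c_n|^2.
Compute the left side: (1/(2π)) [∫_0^π 8^2 dx + ∫_π^{2π} (-7)^2 dx] = (1/(2π)) · (64π + 49π) = (64 + 49)/2 = 113/2.
So Σ_{n ∈ Z} |c_n|^2 = 113/2.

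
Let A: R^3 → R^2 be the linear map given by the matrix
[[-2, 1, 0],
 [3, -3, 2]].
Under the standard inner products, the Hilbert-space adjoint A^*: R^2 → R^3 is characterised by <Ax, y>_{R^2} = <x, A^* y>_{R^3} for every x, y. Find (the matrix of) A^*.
A^* = A^T =
[[-2, 3],
 [1, -3],
 [0, 2]]

For real matrices with standard dot products, the defining identity <Ax, y> = <x, A^* y> gives (Ax)^T y = x^T (A^*) y, i.e. x^T A^T y = x^T (A^*) y. Since this holds for all x, y, we must have A^* = A^T. Therefore
A^* =
[[-2, 3],
 [1, -3],
 [0, 2]].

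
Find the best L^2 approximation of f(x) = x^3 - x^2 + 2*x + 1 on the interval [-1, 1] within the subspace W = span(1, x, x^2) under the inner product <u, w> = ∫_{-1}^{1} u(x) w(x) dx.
g(x) = -x^2 + 13*x/5 + 1

The best approximation g ∈ W is the orthogonal projection of f onto W. Writing g = a_0 + a_1 x + a_2 x^2, the coefficients solve the normal equations G · a = b where
  G_{ij} = <φ_i, φ_j> and b_i = <f, φ_i>, with φ_0 = 1, φ_1 = x, φ_2 = x^2.
G =
  [2, 0, 2/3]
  [0, 2/3, 0]
  [2/3, 0, 2/5],
b = (4/3, 26/15, 4/15).
Solving gives a_0 = 1, a_1 = 13/5, a_2 = -1, so
  g(x) = -x^2 + 13*x/5 + 1.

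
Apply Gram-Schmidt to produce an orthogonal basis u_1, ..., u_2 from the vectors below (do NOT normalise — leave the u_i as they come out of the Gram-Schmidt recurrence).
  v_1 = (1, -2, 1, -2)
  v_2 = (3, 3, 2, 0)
Orthogonal basis:
  u_1 = (1, -2, 1, -2)
  u_2 = (31/10, 14/5, 21/10, -1/5)

Apply the Gram-Schmidt recurrence
  u_1 = v_1
  u_i = v_i − Σ_{j<i} ((v_i · u_j) / (u_j · u_j)) · u_j.

Step by step this gives:
  u_1 = (1, -2, 1, -2)
  u_2 = (31/10, 14/5, 21/10, -1/5)

Orthogonality check:
  u_2 · u_1 = 0 (should be 0)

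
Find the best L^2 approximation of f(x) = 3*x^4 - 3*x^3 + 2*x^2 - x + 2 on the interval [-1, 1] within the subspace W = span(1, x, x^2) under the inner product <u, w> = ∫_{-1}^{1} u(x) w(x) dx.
g(x) = 32*x^2/7 - 14*x/5 + 61/35

The best approximation g ∈ W is the orthogonal projection of f onto W. Writing g = a_0 + a_1 x + a_2 x^2, the coefficients solve the normal equations G · a = b where
  G_{ij} = <φ_i, φ_j> and b_i = <f, φ_i>, with φ_0 = 1, φ_1 = x, φ_2 = x^2.
G =
  [2, 0, 2/3]
  [0, 2/3, 0]
  [2/3, 0, 2/5],
b = (98/15, -28/15, 314/105).
Solving gives a_0 = 61/35, a_1 = -14/5, a_2 = 32/7, so
  g(x) = 32*x^2/7 - 14*x/5 + 61/35.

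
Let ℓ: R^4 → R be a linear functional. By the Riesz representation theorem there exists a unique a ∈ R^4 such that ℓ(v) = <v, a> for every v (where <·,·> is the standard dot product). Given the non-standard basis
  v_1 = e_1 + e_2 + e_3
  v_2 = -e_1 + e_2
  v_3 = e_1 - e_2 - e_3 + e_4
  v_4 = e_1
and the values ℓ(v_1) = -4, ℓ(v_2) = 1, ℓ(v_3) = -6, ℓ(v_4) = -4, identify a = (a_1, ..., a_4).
a = (-4, -3, 3, -2)

Write a = (a_1, ..., a_4) in the standard basis. For each basis vector v_i, ℓ(v_i) = <v_i, a> is a linear equation in the a_j's. Collect the n equations into a matrix system V a = ℓ, where row i of V is v_i (expressed in the standard basis). Since V is invertible (lower-triangular with 1s on the diagonal, up to permutation), solve by back-substitution:
  V =
[[1, 1, 1, 0],
 [-1, 1, 0, 0],
 [1, -1, -1, 1],
 [1, 0, 0, 0]]
  V a = (-4, 1, -6, -4)
Solving gives a = (-4, -3, 3, -2).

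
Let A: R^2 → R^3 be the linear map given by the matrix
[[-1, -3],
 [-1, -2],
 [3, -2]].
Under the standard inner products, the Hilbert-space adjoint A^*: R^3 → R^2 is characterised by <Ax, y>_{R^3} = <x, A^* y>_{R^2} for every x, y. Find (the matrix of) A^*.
A^* = A^T =
[[-1, -1, 3],
 [-3, -2, -2]]

For real matrices with standard dot products, the defining identity <Ax, y> = <x, A^* y> gives (Ax)^T y = x^T (A^*) y, i.e. x^T A^T y = x^T (A^*) y. Since this holds for all x, y, we must have A^* = A^T. Therefore
A^* =
[[-1, -1, 3],
 [-3, -2, -2]].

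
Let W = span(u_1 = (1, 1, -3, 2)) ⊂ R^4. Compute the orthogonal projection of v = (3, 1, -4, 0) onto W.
proj_W(v) = (16/15, 16/15, -16/5, 32/15)

Set up U = [u_1 | ... | u_1] ∈ R^(4×1). The projector onto W = col(U) is P = U (U^T U)^(-1) U^T.
Compute U^T U =
  [15],
and U^T v = (16).
Solve U^T U · c = U^T v for the coefficients: c = (16/15). The projection is proj_W(v) = U c.
Check: (v - proj_W(v)) · u_1 = 0  (should be 0).
Result: proj_W(v) = (16/15, 16/15, -16/5, 32/15).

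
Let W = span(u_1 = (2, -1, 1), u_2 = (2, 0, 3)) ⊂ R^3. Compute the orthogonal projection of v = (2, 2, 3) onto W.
proj_W(v) = (34/29, 26/29, 103/29)

Set up U = [u_1 | ... | u_2] ∈ R^(3×2). The projector onto W = col(U) is P = U (U^T U)^(-1) U^T.
Compute U^T U =
  [6, 7]
  [7, 13],
and U^T v = (5, 13).
Solve U^T U · c = U^T v for the coefficients: c = (-26/29, 43/29). The projection is proj_W(v) = U c.
Check: (v - proj_W(v)) · u_1 = 0  (should be 0).
Check: (v - proj_W(v)) · u_2 = 0  (should be 0).
Result: proj_W(v) = (34/29, 26/29, 103/29).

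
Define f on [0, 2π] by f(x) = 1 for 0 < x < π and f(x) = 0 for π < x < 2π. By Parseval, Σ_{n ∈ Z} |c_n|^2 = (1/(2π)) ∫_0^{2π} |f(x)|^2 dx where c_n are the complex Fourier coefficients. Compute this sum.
Σ |c_n|^2 = 1/2

Parseval equates the L^2 energy of f (normalised by 1/(2π)) with the ℓ^2 sum of its Fourier coefficients: (1/(2π)) ∫_0^{2π} |f|^2 = Σ |c_n|^2.
Compute the left side: (1/(2π)) [∫_0^π 1^2 dx + ∫_π^{2π} 0^2 dx] = (1/(2π)) · (1π + 0π) = (1 + 0)/2 = 1/2.
So Σ_{n ∈ Z} |c_n|^2 = 1/2.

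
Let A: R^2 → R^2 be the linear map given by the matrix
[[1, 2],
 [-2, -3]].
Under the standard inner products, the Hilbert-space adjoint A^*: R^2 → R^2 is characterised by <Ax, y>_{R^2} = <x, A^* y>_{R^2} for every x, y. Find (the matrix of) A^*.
A^* = A^T =
[[1, -2],
 [2, -3]]

For real matrices with standard dot products, the defining identity <Ax, y> = <x, A^* y> gives (Ax)^T y = x^T (A^*) y, i.e. x^T A^T y = x^T (A^*) y. Since this holds for all x, y, we must have A^* = A^T. Therefore
A^* =
[[1, -2],
 [2, -3]].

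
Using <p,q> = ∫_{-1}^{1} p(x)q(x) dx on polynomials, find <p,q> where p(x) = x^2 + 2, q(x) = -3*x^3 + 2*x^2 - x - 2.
<p,q> = -88/15

Expand the product: p(x)·q(x) = -3*x^5 + 2*x^4 - 7*x^3 + 2*x^2 - 2*x - 4.
∫_{-1}^{1} of each monomial x^k gives [2/(k+1) if k even, 0 if k odd]. Integrating term-by-term (or equivalently evaluating the antiderivative F(x) = -x^6/2 + 2*x^5/5 - 7*x^4/4 + 2*x^3/3 - x^2 - 4*x at the endpoints):
  F(1) − F(−1) = -371/60 − (-19/60) = -88/15.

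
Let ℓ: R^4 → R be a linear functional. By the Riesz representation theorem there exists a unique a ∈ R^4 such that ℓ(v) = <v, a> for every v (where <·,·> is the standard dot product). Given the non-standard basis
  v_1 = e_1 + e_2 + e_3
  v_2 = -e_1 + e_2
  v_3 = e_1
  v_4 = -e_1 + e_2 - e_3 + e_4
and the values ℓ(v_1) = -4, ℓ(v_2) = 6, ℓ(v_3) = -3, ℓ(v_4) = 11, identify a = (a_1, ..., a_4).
a = (-3, 3, -4, 1)

Write a = (a_1, ..., a_4) in the standard basis. For each basis vector v_i, ℓ(v_i) = <v_i, a> is a linear equation in the a_j's. Collect the n equations into a matrix system V a = ℓ, where row i of V is v_i (expressed in the standard basis). Since V is invertible (lower-triangular with 1s on the diagonal, up to permutation), solve by back-substitution:
  V =
[[1, 1, 1, 0],
 [-1, 1, 0, 0],
 [1, 0, 0, 0],
 [-1, 1, -1, 1]]
  V a = (-4, 6, -3, 11)
Solving gives a = (-3, 3, -4, 1).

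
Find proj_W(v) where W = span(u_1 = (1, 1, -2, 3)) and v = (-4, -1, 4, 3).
proj_W(v) = (-4/15, -4/15, 8/15, -4/5)

Set up U = [u_1 | ... | u_1] ∈ R^(4×1). The projector onto W = col(U) is P = U (U^T U)^(-1) U^T.
Compute U^T U =
  [15],
and U^T v = (-4).
Solve U^T U · c = U^T v for the coefficients: c = (-4/15). The projection is proj_W(v) = U c.
Check: (v - proj_W(v)) · u_1 = 0  (should be 0).
Result: proj_W(v) = (-4/15, -4/15, 8/15, -4/5).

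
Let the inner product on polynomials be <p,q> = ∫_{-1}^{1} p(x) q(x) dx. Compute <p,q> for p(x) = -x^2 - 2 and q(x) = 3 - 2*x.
<p,q> = -14

Expand the product: p(x)·q(x) = 2*x^3 - 3*x^2 + 4*x - 6.
∫_{-1}^{1} of each monomial x^k gives [2/(k+1) if k even, 0 if k odd]. Integrating term-by-term (or equivalently evaluating the antiderivative F(x) = x^4/2 - x^3 + 2*x^2 - 6*x at the endpoints):
  F(1) − F(−1) = -9/2 − (19/2) = -14.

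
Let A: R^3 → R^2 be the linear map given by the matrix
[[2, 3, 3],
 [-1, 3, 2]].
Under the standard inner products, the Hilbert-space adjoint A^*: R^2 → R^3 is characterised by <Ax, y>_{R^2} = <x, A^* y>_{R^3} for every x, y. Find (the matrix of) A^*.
A^* = A^T =
[[2, -1],
 [3, 3],
 [3, 2]]

For real matrices with standard dot products, the defining identity <Ax, y> = <x, A^* y> gives (Ax)^T y = x^T (A^*) y, i.e. x^T A^T y = x^T (A^*) y. Since this holds for all x, y, we must have A^* = A^T. Therefore
A^* =
[[2, -1],
 [3, 3],
 [3, 2]].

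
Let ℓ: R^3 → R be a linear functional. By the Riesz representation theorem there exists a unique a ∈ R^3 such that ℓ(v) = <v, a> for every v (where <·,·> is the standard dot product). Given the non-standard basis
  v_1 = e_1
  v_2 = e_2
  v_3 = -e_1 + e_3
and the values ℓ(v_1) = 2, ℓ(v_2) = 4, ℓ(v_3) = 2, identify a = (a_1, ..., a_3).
a = (2, 4, 4)

Write a = (a_1, ..., a_3) in the standard basis. For each basis vector v_i, ℓ(v_i) = <v_i, a> is a linear equation in the a_j's. Collect the n equations into a matrix system V a = ℓ, where row i of V is v_i (expressed in the standard basis). Since V is invertible (lower-triangular with 1s on the diagonal, up to permutation), solve by back-substitution:
  V =
[[1, 0, 0],
 [0, 1, 0],
 [-1, 0, 1]]
  V a = (2, 4, 2)
Solving gives a = (2, 4, 4).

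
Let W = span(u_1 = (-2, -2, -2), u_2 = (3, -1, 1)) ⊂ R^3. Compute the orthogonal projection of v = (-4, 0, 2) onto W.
proj_W(v) = (-8/3, 4/3, -2/3)

Set up U = [u_1 | ... | u_2] ∈ R^(3×2). The projector onto W = col(U) is P = U (U^T U)^(-1) U^T.
Compute U^T U =
  [12, -6]
  [-6, 11],
and U^T v = (4, -10).
Solve U^T U · c = U^T v for the coefficients: c = (-1/6, -1). The projection is proj_W(v) = U c.
Check: (v - proj_W(v)) · u_1 = 0  (should be 0).
Check: (v - proj_W(v)) · u_2 = 0  (should be 0).
Result: proj_W(v) = (-8/3, 4/3, -2/3).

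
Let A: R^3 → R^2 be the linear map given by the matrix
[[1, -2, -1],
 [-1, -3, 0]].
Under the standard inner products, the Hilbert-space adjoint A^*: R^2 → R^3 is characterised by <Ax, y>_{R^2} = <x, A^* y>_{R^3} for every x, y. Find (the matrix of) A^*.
A^* = A^T =
[[1, -1],
 [-2, -3],
 [-1, 0]]

For real matrices with standard dot products, the defining identity <Ax, y> = <x, A^* y> gives (Ax)^T y = x^T (A^*) y, i.e. x^T A^T y = x^T (A^*) y. Since this holds for all x, y, we must have A^* = A^T. Therefore
A^* =
[[1, -1],
 [-2, -3],
 [-1, 0]].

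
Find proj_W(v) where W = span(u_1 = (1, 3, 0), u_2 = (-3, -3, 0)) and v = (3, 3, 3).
proj_W(v) = (3, 3, 0)

Set up U = [u_1 | ... | u_2] ∈ R^(3×2). The projector onto W = col(U) is P = U (U^T U)^(-1) U^T.
Compute U^T U =
  [10, -12]
  [-12, 18],
and U^T v = (12, -18).
Solve U^T U · c = U^T v for the coefficients: c = (0, -1). The projection is proj_W(v) = U c.
Check: (v - proj_W(v)) · u_1 = 0  (should be 0).
Check: (v - proj_W(v)) · u_2 = 0  (should be 0).
Result: proj_W(v) = (3, 3, 0).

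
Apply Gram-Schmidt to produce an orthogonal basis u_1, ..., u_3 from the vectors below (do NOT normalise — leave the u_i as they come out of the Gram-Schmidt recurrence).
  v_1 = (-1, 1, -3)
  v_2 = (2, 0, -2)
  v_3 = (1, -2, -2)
Orthogonal basis:
  u_1 = (-1, 1, -3)
  u_2 = (26/11, -4/11, -10/11)
  u_3 = (-1/2, -2, -1/2)

Apply the Gram-Schmidt recurrence
  u_1 = v_1
  u_i = v_i − Σ_{j<i} ((v_i · u_j) / (u_j · u_j)) · u_j.

Step by step this gives:
  u_1 = (-1, 1, -3)
  u_2 = (26/11, -4/11, -10/11)
  u_3 = (-1/2, -2, -1/2)

Orthogonality check:
  u_2 · u_1 = 0 (should be 0)
  u_3 · u_1 = 0 (should be 0)
  u_3 · u_2 = 0 (should be 0)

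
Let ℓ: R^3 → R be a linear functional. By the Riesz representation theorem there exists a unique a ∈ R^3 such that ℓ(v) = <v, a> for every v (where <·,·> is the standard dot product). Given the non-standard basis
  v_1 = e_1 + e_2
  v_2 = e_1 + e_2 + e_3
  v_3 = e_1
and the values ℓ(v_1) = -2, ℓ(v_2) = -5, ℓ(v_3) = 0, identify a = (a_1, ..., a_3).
a = (0, -2, -3)

Write a = (a_1, ..., a_3) in the standard basis. For each basis vector v_i, ℓ(v_i) = <v_i, a> is a linear equation in the a_j's. Collect the n equations into a matrix system V a = ℓ, where row i of V is v_i (expressed in the standard basis). Since V is invertible (lower-triangular with 1s on the diagonal, up to permutation), solve by back-substitution:
  V =
[[1, 1, 0],
 [1, 1, 1],
 [1, 0, 0]]
  V a = (-2, -5, 0)
Solving gives a = (0, -2, -3).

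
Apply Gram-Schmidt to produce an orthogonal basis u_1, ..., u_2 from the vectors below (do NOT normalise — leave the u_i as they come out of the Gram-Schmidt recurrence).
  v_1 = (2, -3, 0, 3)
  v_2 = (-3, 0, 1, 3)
Orthogonal basis:
  u_1 = (2, -3, 0, 3)
  u_2 = (-36/11, 9/22, 1, 57/22)

Apply the Gram-Schmidt recurrence
  u_1 = v_1
  u_i = v_i − Σ_{j<i} ((v_i · u_j) / (u_j · u_j)) · u_j.

Step by step this gives:
  u_1 = (2, -3, 0, 3)
  u_2 = (-36/11, 9/22, 1, 57/22)

Orthogonality check:
  u_2 · u_1 = 0 (should be 0)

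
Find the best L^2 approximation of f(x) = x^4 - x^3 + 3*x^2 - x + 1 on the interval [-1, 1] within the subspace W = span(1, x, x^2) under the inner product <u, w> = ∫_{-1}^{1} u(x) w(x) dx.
g(x) = 27*x^2/7 - 8*x/5 + 32/35

The best approximation g ∈ W is the orthogonal projection of f onto W. Writing g = a_0 + a_1 x + a_2 x^2, the coefficients solve the normal equations G · a = b where
  G_{ij} = <φ_i, φ_j> and b_i = <f, φ_i>, with φ_0 = 1, φ_1 = x, φ_2 = x^2.
G =
  [2, 0, 2/3]
  [0, 2/3, 0]
  [2/3, 0, 2/5],
b = (22/5, -16/15, 226/105).
Solving gives a_0 = 32/35, a_1 = -8/5, a_2 = 27/7, so
  g(x) = 27*x^2/7 - 8*x/5 + 32/35.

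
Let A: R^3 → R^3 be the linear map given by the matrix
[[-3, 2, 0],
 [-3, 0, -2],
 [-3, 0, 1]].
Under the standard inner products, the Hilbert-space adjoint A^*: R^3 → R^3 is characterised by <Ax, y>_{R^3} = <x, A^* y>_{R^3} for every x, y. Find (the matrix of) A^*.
A^* = A^T =
[[-3, -3, -3],
 [2, 0, 0],
 [0, -2, 1]]

For real matrices with standard dot products, the defining identity <Ax, y> = <x, A^* y> gives (Ax)^T y = x^T (A^*) y, i.e. x^T A^T y = x^T (A^*) y. Since this holds for all x, y, we must have A^* = A^T. Therefore
A^* =
[[-3, -3, -3],
 [2, 0, 0],
 [0, -2, 1]].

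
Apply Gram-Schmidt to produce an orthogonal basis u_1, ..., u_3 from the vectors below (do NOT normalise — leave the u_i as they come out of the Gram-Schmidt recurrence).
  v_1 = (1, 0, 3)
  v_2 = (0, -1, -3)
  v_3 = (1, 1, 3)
Orthogonal basis:
  u_1 = (1, 0, 3)
  u_2 = (9/10, -1, -3/10)
  u_3 = (9/19, 9/19, -3/19)

Apply the Gram-Schmidt recurrence
  u_1 = v_1
  u_i = v_i − Σ_{j<i} ((v_i · u_j) / (u_j · u_j)) · u_j.

Step by step this gives:
  u_1 = (1, 0, 3)
  u_2 = (9/10, -1, -3/10)
  u_3 = (9/19, 9/19, -3/19)

Orthogonality check:
  u_2 · u_1 = 0 (should be 0)
  u_3 · u_1 = 0 (should be 0)
  u_3 · u_2 = 0 (should be 0)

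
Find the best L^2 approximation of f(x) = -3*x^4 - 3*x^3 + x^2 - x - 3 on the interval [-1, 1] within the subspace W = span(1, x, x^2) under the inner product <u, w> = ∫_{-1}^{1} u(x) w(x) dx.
g(x) = -11*x^2/7 - 14*x/5 - 96/35

The best approximation g ∈ W is the orthogonal projection of f onto W. Writing g = a_0 + a_1 x + a_2 x^2, the coefficients solve the normal equations G · a = b where
  G_{ij} = <φ_i, φ_j> and b_i = <f, φ_i>, with φ_0 = 1, φ_1 = x, φ_2 = x^2.
G =
  [2, 0, 2/3]
  [0, 2/3, 0]
  [2/3, 0, 2/5],
b = (-98/15, -28/15, -86/35).
Solving gives a_0 = -96/35, a_1 = -14/5, a_2 = -11/7, so
  g(x) = -11*x^2/7 - 14*x/5 - 96/35.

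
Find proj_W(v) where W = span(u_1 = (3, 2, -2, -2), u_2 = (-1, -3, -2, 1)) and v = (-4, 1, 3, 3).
proj_W(v) = (-22/7, -50/133, 540/133, 246/133)

Set up U = [u_1 | ... | u_2] ∈ R^(4×2). The projector onto W = col(U) is P = U (U^T U)^(-1) U^T.
Compute U^T U =
  [21, -7]
  [-7, 15],
and U^T v = (-22, -2).
Solve U^T U · c = U^T v for the coefficients: c = (-172/133, -14/19). The projection is proj_W(v) = U c.
Check: (v - proj_W(v)) · u_1 = 0  (should be 0).
Check: (v - proj_W(v)) · u_2 = 0  (should be 0).
Result: proj_W(v) = (-22/7, -50/133, 540/133, 246/133).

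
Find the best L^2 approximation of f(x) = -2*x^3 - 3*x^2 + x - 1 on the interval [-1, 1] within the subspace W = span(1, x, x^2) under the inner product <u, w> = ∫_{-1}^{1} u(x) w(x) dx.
g(x) = -3*x^2 - x/5 - 1

The best approximation g ∈ W is the orthogonal projection of f onto W. Writing g = a_0 + a_1 x + a_2 x^2, the coefficients solve the normal equations G · a = b where
  G_{ij} = <φ_i, φ_j> and b_i = <f, φ_i>, with φ_0 = 1, φ_1 = x, φ_2 = x^2.
G =
  [2, 0, 2/3]
  [0, 2/3, 0]
  [2/3, 0, 2/5],
b = (-4, -2/15, -28/15).
Solving gives a_0 = -1, a_1 = -1/5, a_2 = -3, so
  g(x) = -3*x^2 - x/5 - 1.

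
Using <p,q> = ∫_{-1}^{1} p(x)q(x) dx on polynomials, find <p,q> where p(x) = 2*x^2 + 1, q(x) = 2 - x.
<p,q> = 20/3

Expand the product: p(x)·q(x) = -2*x^3 + 4*x^2 - x + 2.
∫_{-1}^{1} of each monomial x^k gives [2/(k+1) if k even, 0 if k odd]. Integrating term-by-term (or equivalently evaluating the antiderivative F(x) = -x^4/2 + 4*x^3/3 - x^2/2 + 2*x at the endpoints):
  F(1) − F(−1) = 7/3 − (-13/3) = 20/3.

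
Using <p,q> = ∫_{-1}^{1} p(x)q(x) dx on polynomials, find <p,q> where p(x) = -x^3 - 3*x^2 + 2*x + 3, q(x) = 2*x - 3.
<p,q> = -152/15

Expand the product: p(x)·q(x) = -2*x^4 - 3*x^3 + 13*x^2 - 9.
∫_{-1}^{1} of each monomial x^k gives [2/(k+1) if k even, 0 if k odd]. Integrating term-by-term (or equivalently evaluating the antiderivative F(x) = -2*x^5/5 - 3*x^4/4 + 13*x^3/3 - 9*x at the endpoints):
  F(1) − F(−1) = -349/60 − (259/60) = -152/15.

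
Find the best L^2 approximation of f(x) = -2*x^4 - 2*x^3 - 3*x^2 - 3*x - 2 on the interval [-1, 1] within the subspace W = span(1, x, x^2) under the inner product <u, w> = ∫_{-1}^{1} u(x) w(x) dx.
g(x) = -33*x^2/7 - 21*x/5 - 64/35

The best approximation g ∈ W is the orthogonal projection of f onto W. Writing g = a_0 + a_1 x + a_2 x^2, the coefficients solve the normal equations G · a = b where
  G_{ij} = <φ_i, φ_j> and b_i = <f, φ_i>, with φ_0 = 1, φ_1 = x, φ_2 = x^2.
G =
  [2, 0, 2/3]
  [0, 2/3, 0]
  [2/3, 0, 2/5],
b = (-34/5, -14/5, -326/105).
Solving gives a_0 = -64/35, a_1 = -21/5, a_2 = -33/7, so
  g(x) = -33*x^2/7 - 21*x/5 - 64/35.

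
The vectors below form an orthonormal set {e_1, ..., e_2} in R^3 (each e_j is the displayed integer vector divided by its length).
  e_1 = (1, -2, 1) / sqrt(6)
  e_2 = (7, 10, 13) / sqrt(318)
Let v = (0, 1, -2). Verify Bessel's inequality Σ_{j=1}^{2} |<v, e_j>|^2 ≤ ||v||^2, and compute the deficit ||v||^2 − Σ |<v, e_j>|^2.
Σ |<v, e_j>|^2 = 184/53; ||v||^2 = 5; deficit = 81/53

Write each e_j = u_j / sqrt(<u_j, u_j>) where u_j is the displayed integer vector. Then <v, e_j> = <v, u_j> / sqrt(<u_j, u_j>), so |<v, e_j>|^2 = <v, u_j>^2 / <u_j, u_j>.
Coefficients: <v, e_1> = -4/sqrt(6), <v, e_2> = -16/sqrt(318).
Square and sum: Σ |<v, e_j>|^2 = 184/53.
Compute ||v||^2 = v·v = 5.
Deficit = 5 − 184/53 = 81/53 ≥ 0, confirming Bessel's inequality. (The deficit equals ||v − Σ <v,e_j> e_j||^2, the squared distance from v to span{e_j}.)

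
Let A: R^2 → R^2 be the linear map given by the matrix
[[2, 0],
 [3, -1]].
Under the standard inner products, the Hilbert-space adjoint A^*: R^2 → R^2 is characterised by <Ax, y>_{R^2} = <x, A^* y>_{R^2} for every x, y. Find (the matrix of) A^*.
A^* = A^T =
[[2, 3],
 [0, -1]]

For real matrices with standard dot products, the defining identity <Ax, y> = <x, A^* y> gives (Ax)^T y = x^T (A^*) y, i.e. x^T A^T y = x^T (A^*) y. Since this holds for all x, y, we must have A^* = A^T. Therefore
A^* =
[[2, 3],
 [0, -1]].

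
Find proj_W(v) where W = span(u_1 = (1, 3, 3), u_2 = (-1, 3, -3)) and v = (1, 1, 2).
proj_W(v) = (7/10, 1, 21/10)

Set up U = [u_1 | ... | u_2] ∈ R^(3×2). The projector onto W = col(U) is P = U (U^T U)^(-1) U^T.
Compute U^T U =
  [19, -1]
  [-1, 19],
and U^T v = (10, -4).
Solve U^T U · c = U^T v for the coefficients: c = (31/60, -11/60). The projection is proj_W(v) = U c.
Check: (v - proj_W(v)) · u_1 = 0  (should be 0).
Check: (v - proj_W(v)) · u_2 = 0  (should be 0).
Result: proj_W(v) = (7/10, 1, 21/10).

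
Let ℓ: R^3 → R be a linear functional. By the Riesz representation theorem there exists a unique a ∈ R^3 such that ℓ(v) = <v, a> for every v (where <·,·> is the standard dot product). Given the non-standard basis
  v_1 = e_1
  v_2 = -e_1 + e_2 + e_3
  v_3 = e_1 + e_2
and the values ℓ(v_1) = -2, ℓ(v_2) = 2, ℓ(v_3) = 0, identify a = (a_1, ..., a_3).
a = (-2, 2, -2)

Write a = (a_1, ..., a_3) in the standard basis. For each basis vector v_i, ℓ(v_i) = <v_i, a> is a linear equation in the a_j's. Collect the n equations into a matrix system V a = ℓ, where row i of V is v_i (expressed in the standard basis). Since V is invertible (lower-triangular with 1s on the diagonal, up to permutation), solve by back-substitution:
  V =
[[1, 0, 0],
 [-1, 1, 1],
 [1, 1, 0]]
  V a = (-2, 2, 0)
Solving gives a = (-2, 2, -2).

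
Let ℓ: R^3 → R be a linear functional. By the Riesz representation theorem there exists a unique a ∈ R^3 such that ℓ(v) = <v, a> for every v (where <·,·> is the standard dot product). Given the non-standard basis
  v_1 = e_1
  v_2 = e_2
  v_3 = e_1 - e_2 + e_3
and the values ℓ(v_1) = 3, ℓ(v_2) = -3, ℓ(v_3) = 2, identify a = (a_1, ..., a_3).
a = (3, -3, -4)

Write a = (a_1, ..., a_3) in the standard basis. For each basis vector v_i, ℓ(v_i) = <v_i, a> is a linear equation in the a_j's. Collect the n equations into a matrix system V a = ℓ, where row i of V is v_i (expressed in the standard basis). Since V is invertible (lower-triangular with 1s on the diagonal, up to permutation), solve by back-substitution:
  V =
[[1, 0, 0],
 [0, 1, 0],
 [1, -1, 1]]
  V a = (3, -3, 2)
Solving gives a = (3, -3, -4).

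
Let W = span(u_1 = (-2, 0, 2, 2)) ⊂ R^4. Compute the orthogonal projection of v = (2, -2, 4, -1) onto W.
proj_W(v) = (-1/3, 0, 1/3, 1/3)

Set up U = [u_1 | ... | u_1] ∈ R^(4×1). The projector onto W = col(U) is P = U (U^T U)^(-1) U^T.
Compute U^T U =
  [12],
and U^T v = (2).
Solve U^T U · c = U^T v for the coefficients: c = (1/6). The projection is proj_W(v) = U c.
Check: (v - proj_W(v)) · u_1 = 0  (should be 0).
Result: proj_W(v) = (-1/3, 0, 1/3, 1/3).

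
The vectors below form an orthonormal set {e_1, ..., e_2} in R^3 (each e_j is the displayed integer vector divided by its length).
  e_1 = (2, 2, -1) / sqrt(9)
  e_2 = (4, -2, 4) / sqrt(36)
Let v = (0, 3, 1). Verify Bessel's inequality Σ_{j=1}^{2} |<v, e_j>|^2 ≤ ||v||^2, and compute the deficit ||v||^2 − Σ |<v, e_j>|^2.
Σ |<v, e_j>|^2 = 26/9; ||v||^2 = 10; deficit = 64/9

Write each e_j = u_j / sqrt(<u_j, u_j>) where u_j is the displayed integer vector. Then <v, e_j> = <v, u_j> / sqrt(<u_j, u_j>), so |<v, e_j>|^2 = <v, u_j>^2 / <u_j, u_j>.
Coefficients: <v, e_1> = 5/sqrt(9), <v, e_2> = -2/sqrt(36).
Square and sum: Σ |<v, e_j>|^2 = 26/9.
Compute ||v||^2 = v·v = 10.
Deficit = 10 − 26/9 = 64/9 ≥ 0, confirming Bessel's inequality. (The deficit equals ||v − Σ <v,e_j> e_j||^2, the squared distance from v to span{e_j}.)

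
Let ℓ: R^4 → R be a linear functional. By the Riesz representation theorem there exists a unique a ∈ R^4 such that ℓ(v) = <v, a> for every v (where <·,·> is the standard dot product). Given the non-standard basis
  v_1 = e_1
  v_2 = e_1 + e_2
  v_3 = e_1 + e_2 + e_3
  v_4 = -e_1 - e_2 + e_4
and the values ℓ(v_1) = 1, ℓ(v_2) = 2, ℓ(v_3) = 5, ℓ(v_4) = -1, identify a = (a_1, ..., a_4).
a = (1, 1, 3, 1)

Write a = (a_1, ..., a_4) in the standard basis. For each basis vector v_i, ℓ(v_i) = <v_i, a> is a linear equation in the a_j's. Collect the n equations into a matrix system V a = ℓ, where row i of V is v_i (expressed in the standard basis). Since V is invertible (lower-triangular with 1s on the diagonal, up to permutation), solve by back-substitution:
  V =
[[1, 0, 0, 0],
 [1, 1, 0, 0],
 [1, 1, 1, 0],
 [-1, -1, 0, 1]]
  V a = (1, 2, 5, -1)
Solving gives a = (1, 1, 3, 1).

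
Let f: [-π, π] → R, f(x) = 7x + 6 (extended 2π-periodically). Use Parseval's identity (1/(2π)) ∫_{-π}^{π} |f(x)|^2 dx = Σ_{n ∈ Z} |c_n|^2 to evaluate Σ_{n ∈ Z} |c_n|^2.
Σ |c_n|^2 = 49π^2/3 + 36

Expand and integrate term by term over [-π, π]:
  ∫ (7x)^2 dx = 49·(2π^3/3); ∫ 2·7·(6)·x dx = 0 (odd integrand); ∫ 6^2 dx = 36·2π.
So (1/(2π)) ∫_{-π}^{π} (7x + 6)^2 dx = 49π^2/3 + 36 = 49π^2/3 + 36.
Parseval ⇒ Σ |c_n|^2 = 49π^2/3 + 36.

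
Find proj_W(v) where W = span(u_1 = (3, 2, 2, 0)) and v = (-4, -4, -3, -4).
proj_W(v) = (-78/17, -52/17, -52/17, 0)

Set up U = [u_1 | ... | u_1] ∈ R^(4×1). The projector onto W = col(U) is P = U (U^T U)^(-1) U^T.
Compute U^T U =
  [17],
and U^T v = (-26).
Solve U^T U · c = U^T v for the coefficients: c = (-26/17). The projection is proj_W(v) = U c.
Check: (v - proj_W(v)) · u_1 = 0  (should be 0).
Result: proj_W(v) = (-78/17, -52/17, -52/17, 0).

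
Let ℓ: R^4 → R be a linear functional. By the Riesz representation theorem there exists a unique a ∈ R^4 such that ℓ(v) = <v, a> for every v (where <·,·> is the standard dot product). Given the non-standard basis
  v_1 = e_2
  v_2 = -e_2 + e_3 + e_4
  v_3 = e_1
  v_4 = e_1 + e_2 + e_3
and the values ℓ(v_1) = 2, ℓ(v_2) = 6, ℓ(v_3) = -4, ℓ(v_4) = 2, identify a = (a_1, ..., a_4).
a = (-4, 2, 4, 4)

Write a = (a_1, ..., a_4) in the standard basis. For each basis vector v_i, ℓ(v_i) = <v_i, a> is a linear equation in the a_j's. Collect the n equations into a matrix system V a = ℓ, where row i of V is v_i (expressed in the standard basis). Since V is invertible (lower-triangular with 1s on the diagonal, up to permutation), solve by back-substitution:
  V =
[[0, 1, 0, 0],
 [0, -1, 1, 1],
 [1, 0, 0, 0],
 [1, 1, 1, 0]]
  V a = (2, 6, -4, 2)
Solving gives a = (-4, 2, 4, 4).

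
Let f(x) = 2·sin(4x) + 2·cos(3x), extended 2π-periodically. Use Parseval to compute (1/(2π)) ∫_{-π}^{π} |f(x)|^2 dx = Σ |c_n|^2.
Σ |c_n|^2 = 4

Expand |f|^2 and use orthogonality of {sin(nx), cos(mx)} on [-π, π]:
  ∫_{-π}^{π} sin(nx)^2 dx = π, ∫ cos(mx)^2 dx = π, and cross terms integrate to 0.
So ∫_{-π}^{π} f(x)^2 dx = 2^2 · π + 2^2 · π = (4 + 4)π.
Divide by 2π: (4 + 4)/2 = 4.
By Parseval, this equals Σ |c_n|^2.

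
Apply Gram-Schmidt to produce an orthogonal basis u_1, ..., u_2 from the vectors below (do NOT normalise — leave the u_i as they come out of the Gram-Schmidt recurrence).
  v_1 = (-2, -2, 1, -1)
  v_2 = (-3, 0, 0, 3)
Orthogonal basis:
  u_1 = (-2, -2, 1, -1)
  u_2 = (-12/5, 3/5, -3/10, 33/10)

Apply the Gram-Schmidt recurrence
  u_1 = v_1
  u_i = v_i − Σ_{j<i} ((v_i · u_j) / (u_j · u_j)) · u_j.

Step by step this gives:
  u_1 = (-2, -2, 1, -1)
  u_2 = (-12/5, 3/5, -3/10, 33/10)

Orthogonality check:
  u_2 · u_1 = 0 (should be 0)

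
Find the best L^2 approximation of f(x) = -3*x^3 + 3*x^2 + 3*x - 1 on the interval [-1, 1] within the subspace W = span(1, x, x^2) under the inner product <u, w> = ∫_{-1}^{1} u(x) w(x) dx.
g(x) = 3*x^2 + 6*x/5 - 1

The best approximation g ∈ W is the orthogonal projection of f onto W. Writing g = a_0 + a_1 x + a_2 x^2, the coefficients solve the normal equations G · a = b where
  G_{ij} = <φ_i, φ_j> and b_i = <f, φ_i>, with φ_0 = 1, φ_1 = x, φ_2 = x^2.
G =
  [2, 0, 2/3]
  [0, 2/3, 0]
  [2/3, 0, 2/5],
b = (0, 4/5, 8/15).
Solving gives a_0 = -1, a_1 = 6/5, a_2 = 3, so
  g(x) = 3*x^2 + 6*x/5 - 1.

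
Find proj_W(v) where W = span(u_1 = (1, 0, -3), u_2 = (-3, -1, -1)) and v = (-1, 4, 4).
proj_W(v) = (7/110, 5/11, 479/110)

Set up U = [u_1 | ... | u_2] ∈ R^(3×2). The projector onto W = col(U) is P = U (U^T U)^(-1) U^T.
Compute U^T U =
  [10, 0]
  [0, 11],
and U^T v = (-13, -5).
Solve U^T U · c = U^T v for the coefficients: c = (-13/10, -5/11). The projection is proj_W(v) = U c.
Check: (v - proj_W(v)) · u_1 = 0  (should be 0).
Check: (v - proj_W(v)) · u_2 = 0  (should be 0).
Result: proj_W(v) = (7/110, 5/11, 479/110).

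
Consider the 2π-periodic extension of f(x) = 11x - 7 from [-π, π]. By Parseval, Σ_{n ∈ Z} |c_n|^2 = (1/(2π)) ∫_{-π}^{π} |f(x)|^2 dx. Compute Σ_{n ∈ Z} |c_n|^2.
Σ |c_n|^2 = 121π^2/3 + 49

Expand and integrate term by term over [-π, π]:
  ∫ (11x)^2 dx = 121·(2π^3/3); ∫ 2·11·(-7)·x dx = 0 (odd integrand); ∫ (-7)^2 dx = 49·2π.
So (1/(2π)) ∫_{-π}^{π} (11x - 7)^2 dx = 121π^2/3 + 49 = 121π^2/3 + 49.
Parseval ⇒ Σ |c_n|^2 = 121π^2/3 + 49.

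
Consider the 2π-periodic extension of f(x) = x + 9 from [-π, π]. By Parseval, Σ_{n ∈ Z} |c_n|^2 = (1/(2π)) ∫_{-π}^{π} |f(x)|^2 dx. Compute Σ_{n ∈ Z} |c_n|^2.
Σ |c_n|^2 = π^2/3 + 81

Expand and integrate term by term over [-π, π]:
  ∫ (x)^2 dx = 1·(2π^3/3); ∫ 2·1·(9)·x dx = 0 (odd integrand); ∫ 9^2 dx = 81·2π.
So (1/(2π)) ∫_{-π}^{π} (x + 9)^2 dx = 1π^2/3 + 81 = π^2/3 + 81.
Parseval ⇒ Σ |c_n|^2 = π^2/3 + 81.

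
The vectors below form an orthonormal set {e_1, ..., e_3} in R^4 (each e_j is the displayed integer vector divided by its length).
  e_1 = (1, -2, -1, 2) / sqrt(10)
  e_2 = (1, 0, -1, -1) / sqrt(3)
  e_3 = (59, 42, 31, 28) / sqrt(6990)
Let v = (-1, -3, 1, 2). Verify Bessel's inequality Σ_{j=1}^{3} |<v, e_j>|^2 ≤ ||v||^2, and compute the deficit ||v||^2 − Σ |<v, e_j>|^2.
Σ |<v, e_j>|^2 = 3054/233; ||v||^2 = 15; deficit = 441/233

Write each e_j = u_j / sqrt(<u_j, u_j>) where u_j is the displayed integer vector. Then <v, e_j> = <v, u_j> / sqrt(<u_j, u_j>), so |<v, e_j>|^2 = <v, u_j>^2 / <u_j, u_j>.
Coefficients: <v, e_1> = 8/sqrt(10), <v, e_2> = -4/sqrt(3), <v, e_3> = -98/sqrt(6990).
Square and sum: Σ |<v, e_j>|^2 = 3054/233.
Compute ||v||^2 = v·v = 15.
Deficit = 15 − 3054/233 = 441/233 ≥ 0, confirming Bessel's inequality. (The deficit equals ||v − Σ <v,e_j> e_j||^2, the squared distance from v to span{e_j}.)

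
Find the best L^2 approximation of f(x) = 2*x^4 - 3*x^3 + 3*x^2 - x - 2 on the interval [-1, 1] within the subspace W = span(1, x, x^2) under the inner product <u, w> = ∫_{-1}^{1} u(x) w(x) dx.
g(x) = 33*x^2/7 - 14*x/5 - 76/35

The best approximation g ∈ W is the orthogonal projection of f onto W. Writing g = a_0 + a_1 x + a_2 x^2, the coefficients solve the normal equations G · a = b where
  G_{ij} = <φ_i, φ_j> and b_i = <f, φ_i>, with φ_0 = 1, φ_1 = x, φ_2 = x^2.
G =
  [2, 0, 2/3]
  [0, 2/3, 0]
  [2/3, 0, 2/5],
b = (-6/5, -28/15, 46/105).
Solving gives a_0 = -76/35, a_1 = -14/5, a_2 = 33/7, so
  g(x) = 33*x^2/7 - 14*x/5 - 76/35.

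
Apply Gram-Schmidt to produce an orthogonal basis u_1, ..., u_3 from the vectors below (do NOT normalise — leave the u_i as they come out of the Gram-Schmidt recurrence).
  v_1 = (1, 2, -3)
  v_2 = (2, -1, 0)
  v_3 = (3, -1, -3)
Orthogonal basis:
  u_1 = (1, 2, -3)
  u_2 = (2, -1, 0)
  u_3 = (-18/35, -36/35, -6/7)

Apply the Gram-Schmidt recurrence
  u_1 = v_1
  u_i = v_i − Σ_{j<i} ((v_i · u_j) / (u_j · u_j)) · u_j.

Step by step this gives:
  u_1 = (1, 2, -3)
  u_2 = (2, -1, 0)
  u_3 = (-18/35, -36/35, -6/7)

Orthogonality check:
  u_2 · u_1 = 0 (should be 0)
  u_3 · u_1 = 0 (should be 0)
  u_3 · u_2 = 0 (should be 0)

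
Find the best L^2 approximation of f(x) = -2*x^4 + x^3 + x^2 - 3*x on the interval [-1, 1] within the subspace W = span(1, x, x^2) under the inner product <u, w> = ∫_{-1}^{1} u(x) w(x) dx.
g(x) = -5*x^2/7 - 12*x/5 + 6/35

The best approximation g ∈ W is the orthogonal projection of f onto W. Writing g = a_0 + a_1 x + a_2 x^2, the coefficients solve the normal equations G · a = b where
  G_{ij} = <φ_i, φ_j> and b_i = <f, φ_i>, with φ_0 = 1, φ_1 = x, φ_2 = x^2.
G =
  [2, 0, 2/3]
  [0, 2/3, 0]
  [2/3, 0, 2/5],
b = (-2/15, -8/5, -6/35).
Solving gives a_0 = 6/35, a_1 = -12/5, a_2 = -5/7, so
  g(x) = -5*x^2/7 - 12*x/5 + 6/35.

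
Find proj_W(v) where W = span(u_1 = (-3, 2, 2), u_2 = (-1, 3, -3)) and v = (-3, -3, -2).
proj_W(v) = (27/157, -29/314, -47/314)

Set up U = [u_1 | ... | u_2] ∈ R^(3×2). The projector onto W = col(U) is P = U (U^T U)^(-1) U^T.
Compute U^T U =
  [17, 3]
  [3, 19],
and U^T v = (-1, 0).
Solve U^T U · c = U^T v for the coefficients: c = (-19/314, 3/314). The projection is proj_W(v) = U c.
Check: (v - proj_W(v)) · u_1 = 0  (should be 0).
Check: (v - proj_W(v)) · u_2 = 0  (should be 0).
Result: proj_W(v) = (27/157, -29/314, -47/314).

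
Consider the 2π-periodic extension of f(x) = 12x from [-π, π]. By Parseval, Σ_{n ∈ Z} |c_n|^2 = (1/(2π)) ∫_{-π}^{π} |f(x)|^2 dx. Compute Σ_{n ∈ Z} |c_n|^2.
Σ |c_n|^2 = 48π^2

Expand and integrate term by term over [-π, π]:
  ∫ (12x)^2 dx = 144·(2π^3/3); ∫ 2·12·(0)·x dx = 0 (odd integrand); ∫ 0^2 dx = 0·2π.
So (1/(2π)) ∫_{-π}^{π} (12x)^2 dx = 144π^2/3 + 0 = 48π^2.
Parseval ⇒ Σ |c_n|^2 = 48π^2.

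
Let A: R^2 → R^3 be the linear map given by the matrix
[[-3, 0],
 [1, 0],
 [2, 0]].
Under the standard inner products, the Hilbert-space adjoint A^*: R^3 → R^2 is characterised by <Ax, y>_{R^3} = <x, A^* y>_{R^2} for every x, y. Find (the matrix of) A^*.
A^* = A^T =
[[-3, 1, 2],
 [0, 0, 0]]

For real matrices with standard dot products, the defining identity <Ax, y> = <x, A^* y> gives (Ax)^T y = x^T (A^*) y, i.e. x^T A^T y = x^T (A^*) y. Since this holds for all x, y, we must have A^* = A^T. Therefore
A^* =
[[-3, 1, 2],
 [0, 0, 0]].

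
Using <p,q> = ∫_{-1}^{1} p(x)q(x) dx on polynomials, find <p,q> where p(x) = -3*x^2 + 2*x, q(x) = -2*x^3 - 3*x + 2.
<p,q> = -48/5

Expand the product: p(x)·q(x) = 6*x^5 - 4*x^4 + 9*x^3 - 12*x^2 + 4*x.
∫_{-1}^{1} of each monomial x^k gives [2/(k+1) if k even, 0 if k odd]. Integrating term-by-term (or equivalently evaluating the antiderivative F(x) = x^6 - 4*x^5/5 + 9*x^4/4 - 4*x^3 + 2*x^2 at the endpoints):
  F(1) − F(−1) = 9/20 − (201/20) = -48/5.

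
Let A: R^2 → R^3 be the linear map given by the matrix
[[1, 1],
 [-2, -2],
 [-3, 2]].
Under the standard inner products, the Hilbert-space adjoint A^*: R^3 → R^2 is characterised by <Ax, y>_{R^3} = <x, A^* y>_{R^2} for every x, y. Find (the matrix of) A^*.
A^* = A^T =
[[1, -2, -3],
 [1, -2, 2]]

For real matrices with standard dot products, the defining identity <Ax, y> = <x, A^* y> gives (Ax)^T y = x^T (A^*) y, i.e. x^T A^T y = x^T (A^*) y. Since this holds for all x, y, we must have A^* = A^T. Therefore
A^* =
[[1, -2, -3],
 [1, -2, 2]].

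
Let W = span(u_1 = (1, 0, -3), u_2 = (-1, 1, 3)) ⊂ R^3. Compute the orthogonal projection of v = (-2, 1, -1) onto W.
proj_W(v) = (1/10, 1, -3/10)

Set up U = [u_1 | ... | u_2] ∈ R^(3×2). The projector onto W = col(U) is P = U (U^T U)^(-1) U^T.
Compute U^T U =
  [10, -10]
  [-10, 11],
and U^T v = (1, 0).
Solve U^T U · c = U^T v for the coefficients: c = (11/10, 1). The projection is proj_W(v) = U c.
Check: (v - proj_W(v)) · u_1 = 0  (should be 0).
Check: (v - proj_W(v)) · u_2 = 0  (should be 0).
Result: proj_W(v) = (1/10, 1, -3/10).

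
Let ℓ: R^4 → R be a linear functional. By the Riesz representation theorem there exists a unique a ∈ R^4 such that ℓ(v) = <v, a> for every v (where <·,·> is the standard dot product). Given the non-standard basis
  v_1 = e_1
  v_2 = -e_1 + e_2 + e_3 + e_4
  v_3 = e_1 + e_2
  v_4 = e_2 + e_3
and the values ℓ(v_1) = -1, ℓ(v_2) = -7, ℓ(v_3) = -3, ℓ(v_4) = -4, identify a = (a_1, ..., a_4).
a = (-1, -2, -2, -4)

Write a = (a_1, ..., a_4) in the standard basis. For each basis vector v_i, ℓ(v_i) = <v_i, a> is a linear equation in the a_j's. Collect the n equations into a matrix system V a = ℓ, where row i of V is v_i (expressed in the standard basis). Since V is invertible (lower-triangular with 1s on the diagonal, up to permutation), solve by back-substitution:
  V =
[[1, 0, 0, 0],
 [-1, 1, 1, 1],
 [1, 1, 0, 0],
 [0, 1, 1, 0]]
  V a = (-1, -7, -3, -4)
Solving gives a = (-1, -2, -2, -4).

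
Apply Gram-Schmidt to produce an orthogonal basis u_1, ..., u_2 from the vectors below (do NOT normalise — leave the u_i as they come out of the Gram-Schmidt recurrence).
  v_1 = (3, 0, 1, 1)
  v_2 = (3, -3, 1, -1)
Orthogonal basis:
  u_1 = (3, 0, 1, 1)
  u_2 = (6/11, -3, 2/11, -20/11)

Apply the Gram-Schmidt recurrence
  u_1 = v_1
  u_i = v_i − Σ_{j<i} ((v_i · u_j) / (u_j · u_j)) · u_j.

Step by step this gives:
  u_1 = (3, 0, 1, 1)
  u_2 = (6/11, -3, 2/11, -20/11)

Orthogonality check:
  u_2 · u_1 = 0 (should be 0)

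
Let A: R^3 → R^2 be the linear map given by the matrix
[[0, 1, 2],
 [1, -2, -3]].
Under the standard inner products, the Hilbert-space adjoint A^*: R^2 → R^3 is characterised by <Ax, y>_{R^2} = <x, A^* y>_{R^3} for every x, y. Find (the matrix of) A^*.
A^* = A^T =
[[0, 1],
 [1, -2],
 [2, -3]]

For real matrices with standard dot products, the defining identity <Ax, y> = <x, A^* y> gives (Ax)^T y = x^T (A^*) y, i.e. x^T A^T y = x^T (A^*) y. Since this holds for all x, y, we must have A^* = A^T. Therefore
A^* =
[[0, 1],
 [1, -2],
 [2, -3]].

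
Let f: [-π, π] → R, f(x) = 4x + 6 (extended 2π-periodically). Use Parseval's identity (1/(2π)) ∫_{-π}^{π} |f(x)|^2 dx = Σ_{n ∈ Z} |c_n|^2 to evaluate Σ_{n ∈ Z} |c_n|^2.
Σ |c_n|^2 = 16π^2/3 + 36

Expand and integrate term by term over [-π, π]:
  ∫ (4x)^2 dx = 16·(2π^3/3); ∫ 2·4·(6)·x dx = 0 (odd integrand); ∫ 6^2 dx = 36·2π.
So (1/(2π)) ∫_{-π}^{π} (4x + 6)^2 dx = 16π^2/3 + 36 = 16π^2/3 + 36.
Parseval ⇒ Σ |c_n|^2 = 16π^2/3 + 36.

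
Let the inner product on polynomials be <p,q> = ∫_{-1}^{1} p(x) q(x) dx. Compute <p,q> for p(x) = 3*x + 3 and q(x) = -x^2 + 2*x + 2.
<p,q> = 14

Expand the product: p(x)·q(x) = -3*x^3 + 3*x^2 + 12*x + 6.
∫_{-1}^{1} of each monomial x^k gives [2/(k+1) if k even, 0 if k odd]. Integrating term-by-term (or equivalently evaluating the antiderivative F(x) = -3*x^4/4 + x^3 + 6*x^2 + 6*x at the endpoints):
  F(1) − F(−1) = 49/4 − (-7/4) = 14.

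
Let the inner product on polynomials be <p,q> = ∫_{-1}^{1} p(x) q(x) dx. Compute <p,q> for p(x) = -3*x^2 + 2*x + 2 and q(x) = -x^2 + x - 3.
<p,q> = -24/5

Expand the product: p(x)·q(x) = 3*x^4 - 5*x^3 + 9*x^2 - 4*x - 6.
∫_{-1}^{1} of each monomial x^k gives [2/(k+1) if k even, 0 if k odd]. Integrating term-by-term (or equivalently evaluating the antiderivative F(x) = 3*x^5/5 - 5*x^4/4 + 3*x^3 - 2*x^2 - 6*x at the endpoints):
  F(1) − F(−1) = -113/20 − (-17/20) = -24/5.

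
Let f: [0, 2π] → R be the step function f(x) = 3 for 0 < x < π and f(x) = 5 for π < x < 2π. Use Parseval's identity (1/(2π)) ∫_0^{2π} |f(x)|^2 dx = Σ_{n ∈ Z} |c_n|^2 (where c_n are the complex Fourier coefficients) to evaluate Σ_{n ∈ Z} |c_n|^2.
Σ |c_n|^2 = 17

Parseval equates the L^2 energy of f (normalised by 1/(2π)) with the ℓ^2 sum of its Fourier coefficients: (1/(2π)) ∫_0^{2π} |f|^2 = Σ |c_n|^2.
Compute the left side: (1/(2π)) [∫_0^π 3^2 dx + ∫_π^{2π} 5^2 dx] = (1/(2π)) · (9π + 25π) = (9 + 25)/2 = 17.
So Σ_{n ∈ Z} |c_n|^2 = 17.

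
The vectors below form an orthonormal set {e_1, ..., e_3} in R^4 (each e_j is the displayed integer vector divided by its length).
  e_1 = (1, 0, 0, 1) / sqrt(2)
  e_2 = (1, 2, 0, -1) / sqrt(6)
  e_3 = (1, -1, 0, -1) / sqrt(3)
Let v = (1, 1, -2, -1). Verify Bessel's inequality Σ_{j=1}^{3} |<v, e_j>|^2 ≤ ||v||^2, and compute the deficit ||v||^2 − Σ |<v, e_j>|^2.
Σ |<v, e_j>|^2 = 3; ||v||^2 = 7; deficit = 4

Write each e_j = u_j / sqrt(<u_j, u_j>) where u_j is the displayed integer vector. Then <v, e_j> = <v, u_j> / sqrt(<u_j, u_j>), so |<v, e_j>|^2 = <v, u_j>^2 / <u_j, u_j>.
Coefficients: <v, e_1> = 0/sqrt(2), <v, e_2> = 4/sqrt(6), <v, e_3> = 1/sqrt(3).
Square and sum: Σ |<v, e_j>|^2 = 3.
Compute ||v||^2 = v·v = 7.
Deficit = 7 − 3 = 4 ≥ 0, confirming Bessel's inequality. (The deficit equals ||v − Σ <v,e_j> e_j||^2, the squared distance from v to span{e_j}.)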